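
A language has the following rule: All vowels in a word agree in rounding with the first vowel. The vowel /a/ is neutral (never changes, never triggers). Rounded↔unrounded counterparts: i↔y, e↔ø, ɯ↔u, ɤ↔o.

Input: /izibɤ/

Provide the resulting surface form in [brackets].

[izibɤ]

no segment meets the rule's conditions; no change.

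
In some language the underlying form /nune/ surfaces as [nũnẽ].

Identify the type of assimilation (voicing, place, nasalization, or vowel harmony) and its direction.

nasalization, progressive

/u/→[ũ] /e/→[ẽ].
Each target copies a feature from the preceding segment, so the direction is progressive.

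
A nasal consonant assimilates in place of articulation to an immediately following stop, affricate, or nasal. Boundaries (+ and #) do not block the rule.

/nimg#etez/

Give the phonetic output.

[niŋg#etez]

/m/ before /g/ (velar) → [ŋ]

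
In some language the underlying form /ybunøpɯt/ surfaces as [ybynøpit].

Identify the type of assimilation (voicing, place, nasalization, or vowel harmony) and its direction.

/u/→[y] /ɯ/→[i].
Vowels agree with the first vowel, so the harmony is progressive.

vowel harmony, progressive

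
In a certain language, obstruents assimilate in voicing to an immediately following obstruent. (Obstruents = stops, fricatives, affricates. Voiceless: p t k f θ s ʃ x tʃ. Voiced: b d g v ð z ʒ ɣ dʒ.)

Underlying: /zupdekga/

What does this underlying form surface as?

/p/ before /d/ (voiced) → [b]
/k/ before /g/ (voiced) → [g]

[zubdegga]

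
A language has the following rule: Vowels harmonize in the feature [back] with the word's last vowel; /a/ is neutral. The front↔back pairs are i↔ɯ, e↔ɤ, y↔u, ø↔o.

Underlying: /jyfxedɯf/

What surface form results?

[jufxɤdɯf]

/y/ harmonizes with /ɯ/ ([+back]) → [u]
/e/ harmonizes with /ɯ/ ([+back]) → [ɤ]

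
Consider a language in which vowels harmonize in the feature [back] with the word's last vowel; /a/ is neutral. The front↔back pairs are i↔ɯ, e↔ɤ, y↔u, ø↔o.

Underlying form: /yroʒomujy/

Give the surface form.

/o/ harmonizes with /y/ ([-back]) → [ø]
/o/ harmonizes with /y/ ([-back]) → [ø]
/u/ harmonizes with /y/ ([-back]) → [y]

[yrøʒømyjy]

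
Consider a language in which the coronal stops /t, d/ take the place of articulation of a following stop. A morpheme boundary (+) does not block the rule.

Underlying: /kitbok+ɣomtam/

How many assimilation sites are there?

/t/ before /b/ (labial) → [p]
1 segment changes.

1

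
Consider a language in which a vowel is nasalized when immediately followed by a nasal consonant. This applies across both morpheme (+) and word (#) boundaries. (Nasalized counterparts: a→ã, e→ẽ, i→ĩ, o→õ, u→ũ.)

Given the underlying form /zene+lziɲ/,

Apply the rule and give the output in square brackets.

/e/ before nasal /n/ → [ẽ]
/i/ before nasal /ɲ/ → [ĩ]

[zẽne+lzĩɲ]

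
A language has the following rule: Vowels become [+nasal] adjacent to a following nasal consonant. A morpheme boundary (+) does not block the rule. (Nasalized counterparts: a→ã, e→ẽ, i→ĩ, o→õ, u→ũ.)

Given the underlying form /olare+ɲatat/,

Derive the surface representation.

[olarẽ+ɲatat]

/e/ before nasal /ɲ/ → [ẽ]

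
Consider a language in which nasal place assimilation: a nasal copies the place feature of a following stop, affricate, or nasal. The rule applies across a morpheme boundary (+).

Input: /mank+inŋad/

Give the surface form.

[maŋk+iŋŋad]

/n/ before /k/ (velar) → [ŋ]
/n/ before /ŋ/ (velar) → [ŋ]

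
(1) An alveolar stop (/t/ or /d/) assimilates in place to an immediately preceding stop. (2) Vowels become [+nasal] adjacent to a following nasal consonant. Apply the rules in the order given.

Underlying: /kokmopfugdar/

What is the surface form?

[kokmopfuggar]

Rule 1: /d/ after /g/ (velar) → [g]
After rule 1: kokmopfuggar
Rule 2: no segment meets the rule's conditions; no change.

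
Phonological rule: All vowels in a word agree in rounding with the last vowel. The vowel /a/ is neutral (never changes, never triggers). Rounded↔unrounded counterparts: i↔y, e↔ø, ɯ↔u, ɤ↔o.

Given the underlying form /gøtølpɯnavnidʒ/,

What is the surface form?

[getelpɯnavnidʒ]

/ø/ harmonizes with /i/ ([-round]) → [e]
/ø/ harmonizes with /i/ ([-round]) → [e]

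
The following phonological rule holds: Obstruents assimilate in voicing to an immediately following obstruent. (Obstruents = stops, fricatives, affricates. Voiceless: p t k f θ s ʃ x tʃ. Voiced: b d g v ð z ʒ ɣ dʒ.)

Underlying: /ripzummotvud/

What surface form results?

/p/ before /z/ (voiced) → [b]
/t/ before /v/ (voiced) → [d]

[ribzummodvud]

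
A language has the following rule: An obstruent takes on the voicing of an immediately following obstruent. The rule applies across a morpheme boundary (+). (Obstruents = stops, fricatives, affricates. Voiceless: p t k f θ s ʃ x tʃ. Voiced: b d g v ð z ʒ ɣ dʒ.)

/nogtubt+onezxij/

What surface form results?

/g/ before /t/ (voiceless) → [k]
/b/ before /t/ (voiceless) → [p]
/z/ before /x/ (voiceless) → [s]

[noktupt+onesxij]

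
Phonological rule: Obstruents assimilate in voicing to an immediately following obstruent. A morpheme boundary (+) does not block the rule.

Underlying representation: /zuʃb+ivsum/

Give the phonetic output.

[zuʒb+ifsum]

/ʃ/ before /b/ (voiced) → [ʒ]
/v/ before /s/ (voiceless) → [f]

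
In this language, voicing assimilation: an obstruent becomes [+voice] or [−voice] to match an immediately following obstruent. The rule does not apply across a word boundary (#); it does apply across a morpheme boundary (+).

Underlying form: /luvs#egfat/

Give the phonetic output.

/v/ before /s/ (voiceless) → [f]
/g/ before /f/ (voiceless) → [k]

[lufs#ekfat]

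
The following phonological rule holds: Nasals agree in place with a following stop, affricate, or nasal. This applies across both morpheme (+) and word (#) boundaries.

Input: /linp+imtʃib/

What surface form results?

/n/ before /p/ (labial) → [m]
/m/ before /tʃ/ (palatal) → [ɲ]

[limp+iɲtʃib]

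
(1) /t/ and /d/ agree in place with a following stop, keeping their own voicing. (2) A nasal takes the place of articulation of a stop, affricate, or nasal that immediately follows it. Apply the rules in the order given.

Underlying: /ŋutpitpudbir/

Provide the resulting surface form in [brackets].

[ŋuppippubbir]

Rule 1: /t/ before /p/ (labial) → [p]
Rule 1: /t/ before /p/ (labial) → [p]
Rule 1: /d/ before /b/ (labial) → [b]
After rule 1: ŋuppippubbir
Rule 2: no segment meets the rule's conditions; no change.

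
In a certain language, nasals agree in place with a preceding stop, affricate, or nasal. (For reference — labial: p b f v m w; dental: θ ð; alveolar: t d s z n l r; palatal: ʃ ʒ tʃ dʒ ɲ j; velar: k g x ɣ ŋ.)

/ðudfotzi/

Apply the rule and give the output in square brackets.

no segment meets the rule's conditions; no change.

[ðudfotzi]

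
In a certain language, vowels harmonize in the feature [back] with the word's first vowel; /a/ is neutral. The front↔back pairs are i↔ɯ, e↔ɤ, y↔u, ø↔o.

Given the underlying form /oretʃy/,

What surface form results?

[orɤtʃu]

/e/ harmonizes with /o/ ([+back]) → [ɤ]
/y/ harmonizes with /o/ ([+back]) → [u]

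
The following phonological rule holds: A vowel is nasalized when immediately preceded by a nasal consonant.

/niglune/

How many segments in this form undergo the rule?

/i/ after nasal /n/ → [ĩ]
/e/ after nasal /n/ → [ẽ]
2 segments change.

2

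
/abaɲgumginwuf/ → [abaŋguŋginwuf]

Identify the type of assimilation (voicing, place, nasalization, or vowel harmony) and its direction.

place assimilation, regressive

/ɲ/→[ŋ] /m/→[ŋ].
Each target copies a feature from the following segment, so the direction is regressive.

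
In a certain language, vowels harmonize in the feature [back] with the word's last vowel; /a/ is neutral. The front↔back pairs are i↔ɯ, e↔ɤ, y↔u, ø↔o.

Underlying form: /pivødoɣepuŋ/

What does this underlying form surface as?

[pɯvodoɣɤpuŋ]

/i/ harmonizes with /u/ ([+back]) → [ɯ]
/ø/ harmonizes with /u/ ([+back]) → [o]
/e/ harmonizes with /u/ ([+back]) → [ɤ]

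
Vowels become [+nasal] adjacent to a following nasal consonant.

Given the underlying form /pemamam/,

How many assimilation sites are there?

3

/e/ before nasal /m/ → [ẽ]
/a/ before nasal /m/ → [ã]
/a/ before nasal /m/ → [ã]
3 segments change.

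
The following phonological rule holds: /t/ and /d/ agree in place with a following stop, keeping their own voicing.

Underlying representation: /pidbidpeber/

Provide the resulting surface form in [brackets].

[pibbibpeber]

/d/ before /b/ (labial) → [b]
/d/ before /p/ (labial) → [b]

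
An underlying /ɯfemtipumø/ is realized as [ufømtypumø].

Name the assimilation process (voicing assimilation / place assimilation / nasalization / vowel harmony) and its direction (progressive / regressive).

/ɯ/→[u] /e/→[ø] /i/→[y].
Vowels agree with the last vowel, so the harmony is regressive.

vowel harmony, regressive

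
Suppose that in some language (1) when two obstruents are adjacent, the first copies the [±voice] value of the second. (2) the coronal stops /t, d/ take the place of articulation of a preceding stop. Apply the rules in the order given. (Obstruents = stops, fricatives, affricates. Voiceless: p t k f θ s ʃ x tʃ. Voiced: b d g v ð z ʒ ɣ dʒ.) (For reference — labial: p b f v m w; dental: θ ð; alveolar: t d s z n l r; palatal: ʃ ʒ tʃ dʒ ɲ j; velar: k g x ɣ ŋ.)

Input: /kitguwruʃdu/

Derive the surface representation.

Rule 1: /t/ before /g/ (voiced) → [d]
Rule 1: /ʃ/ before /d/ (voiced) → [ʒ]
After rule 1: kidguwruʒdu
Rule 2: no segment meets the rule's conditions; no change.

[kidguwruʒdu]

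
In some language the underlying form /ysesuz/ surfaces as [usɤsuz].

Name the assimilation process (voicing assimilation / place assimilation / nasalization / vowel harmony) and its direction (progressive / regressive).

/y/→[u] /e/→[ɤ].
Vowels agree with the last vowel, so the harmony is regressive.

vowel harmony, regressive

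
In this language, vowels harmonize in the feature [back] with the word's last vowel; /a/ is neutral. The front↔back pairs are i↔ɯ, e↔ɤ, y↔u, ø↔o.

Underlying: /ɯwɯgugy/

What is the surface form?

[iwigygy]

/ɯ/ harmonizes with /y/ ([-back]) → [i]
/ɯ/ harmonizes with /y/ ([-back]) → [i]
/u/ harmonizes with /y/ ([-back]) → [y]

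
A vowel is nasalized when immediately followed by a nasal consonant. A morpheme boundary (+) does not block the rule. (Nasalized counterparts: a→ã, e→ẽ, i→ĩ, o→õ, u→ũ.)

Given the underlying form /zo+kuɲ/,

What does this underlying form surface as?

[zo+kũɲ]

/u/ before nasal /ɲ/ → [ũ]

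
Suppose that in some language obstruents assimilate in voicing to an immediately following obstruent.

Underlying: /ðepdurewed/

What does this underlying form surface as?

[ðebdurewed]

/p/ before /d/ (voiced) → [b]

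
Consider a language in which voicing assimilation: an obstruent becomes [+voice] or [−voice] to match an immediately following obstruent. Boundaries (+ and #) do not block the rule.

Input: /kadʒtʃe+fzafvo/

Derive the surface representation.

/dʒ/ before /tʃ/ (voiceless) → [tʃ]
/f/ before /z/ (voiced) → [v]
/f/ before /v/ (voiced) → [v]

[katʃtʃe+vzavvo]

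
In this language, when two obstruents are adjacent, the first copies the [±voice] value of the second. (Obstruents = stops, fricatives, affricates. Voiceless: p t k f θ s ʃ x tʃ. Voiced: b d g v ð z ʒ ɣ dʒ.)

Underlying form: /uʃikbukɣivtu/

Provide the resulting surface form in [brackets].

/k/ before /b/ (voiced) → [g]
/k/ before /ɣ/ (voiced) → [g]
/v/ before /t/ (voiceless) → [f]

[uʃigbugɣiftu]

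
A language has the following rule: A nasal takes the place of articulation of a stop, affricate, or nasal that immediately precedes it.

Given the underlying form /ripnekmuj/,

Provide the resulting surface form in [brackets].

[ripmekŋuj]

/n/ after /p/ (labial) → [m]
/m/ after /k/ (velar) → [ŋ]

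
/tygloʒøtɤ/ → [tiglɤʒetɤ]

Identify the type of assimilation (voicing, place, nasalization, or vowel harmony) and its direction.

/y/→[i] /o/→[ɤ] /ø/→[e].
Vowels agree with the last vowel, so the harmony is regressive.

vowel harmony, regressive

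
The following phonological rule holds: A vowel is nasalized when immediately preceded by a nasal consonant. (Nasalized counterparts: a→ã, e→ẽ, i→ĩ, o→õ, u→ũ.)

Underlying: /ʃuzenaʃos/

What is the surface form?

[ʃuzenãʃos]

/a/ after nasal /n/ → [ã]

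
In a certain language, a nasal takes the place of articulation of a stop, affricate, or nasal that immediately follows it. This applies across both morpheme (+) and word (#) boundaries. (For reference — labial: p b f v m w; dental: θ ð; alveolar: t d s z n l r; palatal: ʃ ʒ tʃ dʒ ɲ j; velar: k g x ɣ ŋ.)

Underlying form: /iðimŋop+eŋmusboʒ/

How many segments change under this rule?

/m/ before /ŋ/ (velar) → [ŋ]
/ŋ/ before /m/ (labial) → [m]
2 segments change.

2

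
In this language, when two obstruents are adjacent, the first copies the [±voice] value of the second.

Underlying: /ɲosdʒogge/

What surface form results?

[ɲozdʒogge]

/s/ before /dʒ/ (voiced) → [z]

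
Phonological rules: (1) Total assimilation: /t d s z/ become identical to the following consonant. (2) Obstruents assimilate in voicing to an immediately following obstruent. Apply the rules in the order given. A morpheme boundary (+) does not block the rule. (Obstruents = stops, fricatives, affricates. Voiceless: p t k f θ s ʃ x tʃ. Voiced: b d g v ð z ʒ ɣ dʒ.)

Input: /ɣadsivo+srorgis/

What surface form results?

Rule 1: /d/ before /s/ → [s] (total assimilation)
Rule 1: /s/ before /r/ → [r] (total assimilation)
After rule 1: ɣassivo+rrorgis
Rule 2: no segment meets the rule's conditions; no change.

[ɣassivo+rrorgis]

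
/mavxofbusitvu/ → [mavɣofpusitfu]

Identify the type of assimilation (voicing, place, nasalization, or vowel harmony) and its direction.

voicing assimilation, progressive

/x/→[ɣ] /b/→[p] /v/→[f].
Each target copies a feature from the preceding segment, so the direction is progressive.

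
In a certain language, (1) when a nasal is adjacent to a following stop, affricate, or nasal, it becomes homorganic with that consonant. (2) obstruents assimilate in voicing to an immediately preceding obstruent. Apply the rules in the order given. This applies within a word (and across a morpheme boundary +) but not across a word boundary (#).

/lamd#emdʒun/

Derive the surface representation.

Rule 1: /m/ before /d/ (alveolar) → [n]
Rule 1: /m/ before /dʒ/ (palatal) → [ɲ]
After rule 1: land#eɲdʒun
Rule 2: no segment meets the rule's conditions; no change.

[land#eɲdʒun]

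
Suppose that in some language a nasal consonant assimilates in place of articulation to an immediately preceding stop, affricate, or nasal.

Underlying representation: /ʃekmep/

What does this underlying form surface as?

[ʃekŋep]

/m/ after /k/ (velar) → [ŋ]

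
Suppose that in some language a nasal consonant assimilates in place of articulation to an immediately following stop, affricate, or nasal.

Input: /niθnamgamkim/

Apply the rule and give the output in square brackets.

[niθnaŋgaŋkim]

/m/ before /g/ (velar) → [ŋ]
/m/ before /k/ (velar) → [ŋ]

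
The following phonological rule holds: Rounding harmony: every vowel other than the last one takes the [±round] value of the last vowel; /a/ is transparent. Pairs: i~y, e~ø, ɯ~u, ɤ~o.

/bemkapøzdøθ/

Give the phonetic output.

[bømkapøzdøθ]

/e/ harmonizes with /ø/ ([+round]) → [ø]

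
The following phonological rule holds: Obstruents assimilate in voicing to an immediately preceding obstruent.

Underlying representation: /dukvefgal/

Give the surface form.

[dukfefkal]

/v/ after /k/ (voiceless) → [f]
/g/ after /f/ (voiceless) → [k]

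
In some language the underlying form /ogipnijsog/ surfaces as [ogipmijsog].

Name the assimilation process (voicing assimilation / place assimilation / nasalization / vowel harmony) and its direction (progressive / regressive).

place assimilation, progressive

/n/→[m].
Each target copies a feature from the preceding segment, so the direction is progressive.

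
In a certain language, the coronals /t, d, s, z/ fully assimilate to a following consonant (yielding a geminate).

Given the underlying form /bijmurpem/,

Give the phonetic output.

[bijmurpem]

no segment meets the rule's conditions; no change.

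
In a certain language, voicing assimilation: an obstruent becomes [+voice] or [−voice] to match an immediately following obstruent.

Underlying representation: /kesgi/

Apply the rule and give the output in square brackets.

/s/ before /g/ (voiced) → [z]

[kezgi]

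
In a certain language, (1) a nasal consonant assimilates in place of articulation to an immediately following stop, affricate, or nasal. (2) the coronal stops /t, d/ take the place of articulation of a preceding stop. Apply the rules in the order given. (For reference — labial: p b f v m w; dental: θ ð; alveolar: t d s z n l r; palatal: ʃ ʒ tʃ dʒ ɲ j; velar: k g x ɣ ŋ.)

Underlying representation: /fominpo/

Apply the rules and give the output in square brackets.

Rule 1: /n/ before /p/ (labial) → [m]
After rule 1: fomimpo
Rule 2: no segment meets the rule's conditions; no change.

[fomimpo]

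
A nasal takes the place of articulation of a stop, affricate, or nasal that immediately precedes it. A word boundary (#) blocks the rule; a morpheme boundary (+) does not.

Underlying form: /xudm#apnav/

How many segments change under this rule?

2

/m/ after /d/ (alveolar) → [n]
/n/ after /p/ (labial) → [m]
2 segments change.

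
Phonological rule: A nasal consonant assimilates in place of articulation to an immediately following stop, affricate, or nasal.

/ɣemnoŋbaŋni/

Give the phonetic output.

[ɣennombanni]

/m/ before /n/ (alveolar) → [n]
/ŋ/ before /b/ (labial) → [m]
/ŋ/ before /n/ (alveolar) → [n]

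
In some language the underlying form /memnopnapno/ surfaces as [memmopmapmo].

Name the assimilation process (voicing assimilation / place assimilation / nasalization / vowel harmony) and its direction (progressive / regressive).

/n/→[m] /n/→[m] /n/→[m].
Each target copies a feature from the preceding segment, so the direction is progressive.

place assimilation, progressive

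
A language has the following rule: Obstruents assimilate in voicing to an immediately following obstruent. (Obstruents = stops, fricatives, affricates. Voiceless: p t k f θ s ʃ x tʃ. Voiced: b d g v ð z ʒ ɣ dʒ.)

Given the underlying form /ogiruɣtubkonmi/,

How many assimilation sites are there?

2

/ɣ/ before /t/ (voiceless) → [x]
/b/ before /k/ (voiceless) → [p]
2 segments change.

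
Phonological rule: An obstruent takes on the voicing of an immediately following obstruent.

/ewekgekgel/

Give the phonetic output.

[eweggeggel]

/k/ before /g/ (voiced) → [g]
/k/ before /g/ (voiced) → [g]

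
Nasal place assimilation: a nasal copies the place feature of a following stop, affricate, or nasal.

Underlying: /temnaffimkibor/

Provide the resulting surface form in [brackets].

[tennaffiŋkibor]

/m/ before /n/ (alveolar) → [n]
/m/ before /k/ (velar) → [ŋ]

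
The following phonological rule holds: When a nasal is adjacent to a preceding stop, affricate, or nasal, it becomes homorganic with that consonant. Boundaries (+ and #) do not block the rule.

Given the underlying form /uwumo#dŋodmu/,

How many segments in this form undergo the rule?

2

/ŋ/ after /d/ (alveolar) → [n]
/m/ after /d/ (alveolar) → [n]
2 segments change.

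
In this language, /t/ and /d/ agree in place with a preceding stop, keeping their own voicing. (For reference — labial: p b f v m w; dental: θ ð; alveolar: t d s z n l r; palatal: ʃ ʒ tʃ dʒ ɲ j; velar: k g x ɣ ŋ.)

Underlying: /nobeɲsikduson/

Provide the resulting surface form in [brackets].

[nobeɲsikguson]

/d/ after /k/ (velar) → [g]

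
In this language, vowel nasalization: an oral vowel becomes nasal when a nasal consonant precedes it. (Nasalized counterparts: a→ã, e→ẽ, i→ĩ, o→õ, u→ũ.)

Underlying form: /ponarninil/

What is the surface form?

[ponãrnĩnĩl]

/a/ after nasal /n/ → [ã]
/i/ after nasal /n/ → [ĩ]
/i/ after nasal /n/ → [ĩ]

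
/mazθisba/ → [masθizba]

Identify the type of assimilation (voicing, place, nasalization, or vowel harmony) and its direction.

/z/→[s] /s/→[z].
Each target copies a feature from the following segment, so the direction is regressive.

voicing assimilation, regressive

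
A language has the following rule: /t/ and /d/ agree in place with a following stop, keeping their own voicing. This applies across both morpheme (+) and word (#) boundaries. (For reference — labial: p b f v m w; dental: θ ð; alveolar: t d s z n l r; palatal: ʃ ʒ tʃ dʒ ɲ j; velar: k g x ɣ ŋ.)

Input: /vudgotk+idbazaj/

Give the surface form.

/d/ before /g/ (velar) → [g]
/t/ before /k/ (velar) → [k]
/d/ before /b/ (labial) → [b]

[vuggokk+ibbazaj]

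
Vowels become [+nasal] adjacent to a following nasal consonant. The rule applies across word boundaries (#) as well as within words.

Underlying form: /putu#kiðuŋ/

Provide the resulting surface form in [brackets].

[putu#kiðũŋ]

/u/ before nasal /ŋ/ → [ũ]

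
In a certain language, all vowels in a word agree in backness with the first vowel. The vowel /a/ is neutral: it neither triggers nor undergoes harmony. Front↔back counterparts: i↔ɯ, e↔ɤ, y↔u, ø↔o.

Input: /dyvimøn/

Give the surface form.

no segment meets the rule's conditions; no change.

[dyvimøn]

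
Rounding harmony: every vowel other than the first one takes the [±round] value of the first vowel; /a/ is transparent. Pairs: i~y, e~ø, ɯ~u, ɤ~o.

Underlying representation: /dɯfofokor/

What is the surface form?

/o/ harmonizes with /ɯ/ ([-round]) → [ɤ]
/o/ harmonizes with /ɯ/ ([-round]) → [ɤ]
/o/ harmonizes with /ɯ/ ([-round]) → [ɤ]

[dɯfɤfɤkɤr]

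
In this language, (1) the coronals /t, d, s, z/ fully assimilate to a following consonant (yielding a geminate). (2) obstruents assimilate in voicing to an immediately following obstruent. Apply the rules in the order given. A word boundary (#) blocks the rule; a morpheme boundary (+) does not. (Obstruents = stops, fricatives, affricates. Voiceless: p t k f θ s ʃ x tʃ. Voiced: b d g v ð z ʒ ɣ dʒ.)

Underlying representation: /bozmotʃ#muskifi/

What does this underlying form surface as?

Rule 1: /z/ before /m/ → [m] (total assimilation)
Rule 1: /s/ before /k/ → [k] (total assimilation)
After rule 1: bommotʃ#mukkifi
Rule 2: no segment meets the rule's conditions; no change.

[bommotʃ#mukkifi]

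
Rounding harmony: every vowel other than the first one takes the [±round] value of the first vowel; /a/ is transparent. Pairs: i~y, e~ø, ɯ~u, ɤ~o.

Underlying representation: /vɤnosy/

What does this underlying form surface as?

/o/ harmonizes with /ɤ/ ([-round]) → [ɤ]
/y/ harmonizes with /ɤ/ ([-round]) → [i]

[vɤnɤsi]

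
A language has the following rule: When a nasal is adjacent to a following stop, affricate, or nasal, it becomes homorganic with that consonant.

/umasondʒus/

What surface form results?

[umasoɲdʒus]

/n/ before /dʒ/ (palatal) → [ɲ]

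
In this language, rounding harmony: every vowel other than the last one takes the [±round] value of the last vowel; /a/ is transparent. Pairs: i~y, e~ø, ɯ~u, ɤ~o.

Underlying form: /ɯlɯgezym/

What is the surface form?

[ulugøzym]

/ɯ/ harmonizes with /y/ ([+round]) → [u]
/ɯ/ harmonizes with /y/ ([+round]) → [u]
/e/ harmonizes with /y/ ([+round]) → [ø]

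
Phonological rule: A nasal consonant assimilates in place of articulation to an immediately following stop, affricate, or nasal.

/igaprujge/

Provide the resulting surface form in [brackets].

[igaprujge]

no segment meets the rule's conditions; no change.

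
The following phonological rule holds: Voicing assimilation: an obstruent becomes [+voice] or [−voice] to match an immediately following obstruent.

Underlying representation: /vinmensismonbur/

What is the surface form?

[vinmensismonbur]

no segment meets the rule's conditions; no change.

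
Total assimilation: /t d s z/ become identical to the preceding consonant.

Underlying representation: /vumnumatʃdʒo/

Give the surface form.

no segment meets the rule's conditions; no change.

[vumnumatʃdʒo]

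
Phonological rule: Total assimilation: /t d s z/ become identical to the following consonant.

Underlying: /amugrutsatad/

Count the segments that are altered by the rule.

1

/t/ before /s/ → [s] (total assimilation)
1 segment changes.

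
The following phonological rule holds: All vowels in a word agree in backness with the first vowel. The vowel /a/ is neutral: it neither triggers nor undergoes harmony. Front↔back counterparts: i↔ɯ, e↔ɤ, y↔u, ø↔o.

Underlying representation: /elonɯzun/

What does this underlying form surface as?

/o/ harmonizes with /e/ ([-back]) → [ø]
/ɯ/ harmonizes with /e/ ([-back]) → [i]
/u/ harmonizes with /e/ ([-back]) → [y]

[elønizyn]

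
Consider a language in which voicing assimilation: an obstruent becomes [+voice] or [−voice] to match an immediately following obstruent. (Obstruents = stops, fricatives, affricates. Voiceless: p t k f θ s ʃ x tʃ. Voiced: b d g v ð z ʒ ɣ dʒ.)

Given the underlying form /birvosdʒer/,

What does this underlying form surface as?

/s/ before /dʒ/ (voiced) → [z]

[birvozdʒer]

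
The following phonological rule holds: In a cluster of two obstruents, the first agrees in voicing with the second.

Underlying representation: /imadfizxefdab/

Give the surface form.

/d/ before /f/ (voiceless) → [t]
/z/ before /x/ (voiceless) → [s]
/f/ before /d/ (voiced) → [v]

[imatfisxevdab]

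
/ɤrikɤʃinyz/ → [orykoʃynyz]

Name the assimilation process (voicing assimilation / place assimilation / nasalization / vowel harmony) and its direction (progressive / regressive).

vowel harmony, regressive

/ɤ/→[o] /i/→[y] /ɤ/→[o] /i/→[y].
Vowels agree with the last vowel, so the harmony is regressive.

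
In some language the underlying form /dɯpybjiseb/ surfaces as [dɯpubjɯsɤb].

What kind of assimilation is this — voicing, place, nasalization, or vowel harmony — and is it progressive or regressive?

vowel harmony, progressive

/y/→[u] /i/→[ɯ] /e/→[ɤ].
Vowels agree with the first vowel, so the harmony is progressive.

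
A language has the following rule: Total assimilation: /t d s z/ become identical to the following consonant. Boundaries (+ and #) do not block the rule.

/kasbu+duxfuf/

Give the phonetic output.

[kabbu+duxfuf]

/s/ before /b/ → [b] (total assimilation)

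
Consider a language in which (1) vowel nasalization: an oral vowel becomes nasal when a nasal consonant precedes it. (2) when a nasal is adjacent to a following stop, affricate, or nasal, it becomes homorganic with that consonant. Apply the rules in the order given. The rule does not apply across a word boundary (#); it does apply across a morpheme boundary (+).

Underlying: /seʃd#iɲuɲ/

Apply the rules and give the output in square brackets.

[seʃd#iɲũɲ]

Rule 1: /u/ after nasal /ɲ/ → [ũ]
After rule 1: seʃd#iɲũɲ
Rule 2: no segment meets the rule's conditions; no change.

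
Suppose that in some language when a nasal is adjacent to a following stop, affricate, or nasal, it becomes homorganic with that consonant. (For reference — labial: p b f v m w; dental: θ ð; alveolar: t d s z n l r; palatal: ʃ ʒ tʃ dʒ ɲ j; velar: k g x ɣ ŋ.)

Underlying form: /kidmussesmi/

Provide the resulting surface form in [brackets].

no segment meets the rule's conditions; no change.

[kidmussesmi]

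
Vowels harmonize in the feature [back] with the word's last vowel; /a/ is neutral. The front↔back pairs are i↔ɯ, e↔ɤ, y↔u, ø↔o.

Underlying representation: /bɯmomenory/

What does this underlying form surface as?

[bimømenøry]

/ɯ/ harmonizes with /y/ ([-back]) → [i]
/o/ harmonizes with /y/ ([-back]) → [ø]
/o/ harmonizes with /y/ ([-back]) → [ø]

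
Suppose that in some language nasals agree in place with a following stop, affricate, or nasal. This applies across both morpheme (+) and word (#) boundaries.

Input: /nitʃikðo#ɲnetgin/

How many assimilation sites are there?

1

/ɲ/ before /n/ (alveolar) → [n]
1 segment changes.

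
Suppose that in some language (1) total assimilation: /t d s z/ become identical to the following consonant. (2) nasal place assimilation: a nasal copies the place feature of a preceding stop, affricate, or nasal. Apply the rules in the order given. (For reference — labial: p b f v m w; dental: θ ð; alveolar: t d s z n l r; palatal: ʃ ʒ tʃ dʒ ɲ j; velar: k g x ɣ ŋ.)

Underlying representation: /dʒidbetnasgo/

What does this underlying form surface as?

[dʒibbennaggo]

Rule 1: /d/ before /b/ → [b] (total assimilation)
Rule 1: /t/ before /n/ → [n] (total assimilation)
Rule 1: /s/ before /g/ → [g] (total assimilation)
After rule 1: dʒibbennaggo
Rule 2: no segment meets the rule's conditions; no change.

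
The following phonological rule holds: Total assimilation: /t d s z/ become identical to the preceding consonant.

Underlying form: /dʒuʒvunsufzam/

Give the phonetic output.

[dʒuʒvunnuffam]

/s/ after /n/ → [n] (total assimilation)
/z/ after /f/ → [f] (total assimilation)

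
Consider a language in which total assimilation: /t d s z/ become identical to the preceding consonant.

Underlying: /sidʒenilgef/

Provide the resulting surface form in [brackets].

[sidʒenilgef]

no segment meets the rule's conditions; no change.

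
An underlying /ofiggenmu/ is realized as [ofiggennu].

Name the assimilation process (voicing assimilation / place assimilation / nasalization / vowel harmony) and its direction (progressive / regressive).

place assimilation, progressive

/m/→[n].
Each target copies a feature from the preceding segment, so the direction is progressive.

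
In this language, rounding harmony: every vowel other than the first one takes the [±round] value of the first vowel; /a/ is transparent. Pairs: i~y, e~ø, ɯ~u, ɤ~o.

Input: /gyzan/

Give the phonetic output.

[gyzan]

no segment meets the rule's conditions; no change.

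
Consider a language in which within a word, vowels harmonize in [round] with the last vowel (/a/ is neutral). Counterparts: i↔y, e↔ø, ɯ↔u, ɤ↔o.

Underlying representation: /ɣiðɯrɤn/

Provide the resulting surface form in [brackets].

no segment meets the rule's conditions; no change.

[ɣiðɯrɤn]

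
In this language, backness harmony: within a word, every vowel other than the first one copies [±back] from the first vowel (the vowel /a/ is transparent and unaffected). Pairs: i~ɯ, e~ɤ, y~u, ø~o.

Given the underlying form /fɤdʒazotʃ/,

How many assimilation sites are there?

0

No segment meets the rule's conditions.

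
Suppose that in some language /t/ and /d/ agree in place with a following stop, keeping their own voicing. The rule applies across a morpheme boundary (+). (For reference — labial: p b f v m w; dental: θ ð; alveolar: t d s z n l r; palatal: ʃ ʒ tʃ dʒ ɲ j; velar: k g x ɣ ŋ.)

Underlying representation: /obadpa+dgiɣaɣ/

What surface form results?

/d/ before /p/ (labial) → [b]
/d/ before /g/ (velar) → [g]

[obabpa+ggiɣaɣ]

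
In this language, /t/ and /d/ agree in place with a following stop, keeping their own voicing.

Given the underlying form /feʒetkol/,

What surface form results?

/t/ before /k/ (velar) → [k]

[feʒekkol]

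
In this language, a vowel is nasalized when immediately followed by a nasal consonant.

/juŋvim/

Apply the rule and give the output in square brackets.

[jũŋvĩm]

/u/ before nasal /ŋ/ → [ũ]
/i/ before nasal /m/ → [ĩ]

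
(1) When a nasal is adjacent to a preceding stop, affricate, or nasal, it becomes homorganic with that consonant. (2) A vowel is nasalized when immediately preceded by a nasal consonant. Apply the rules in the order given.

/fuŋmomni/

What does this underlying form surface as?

[fuŋŋõmmĩ]

Rule 1: /m/ after /ŋ/ (velar) → [ŋ]
Rule 1: /n/ after /m/ (labial) → [m]
After rule 1: fuŋŋommi
Rule 2: /o/ after nasal /ŋ/ → [õ]
Rule 2: /i/ after nasal /m/ → [ĩ]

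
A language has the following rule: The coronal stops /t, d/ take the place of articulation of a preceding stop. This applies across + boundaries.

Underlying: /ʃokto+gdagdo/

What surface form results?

[ʃokko+ggaggo]

/t/ after /k/ (velar) → [k]
/d/ after /g/ (velar) → [g]
/d/ after /g/ (velar) → [g]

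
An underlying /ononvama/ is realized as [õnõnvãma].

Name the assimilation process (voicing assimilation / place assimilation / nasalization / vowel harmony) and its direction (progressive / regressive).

/o/→[õ] /o/→[õ] /a/→[ã].
Each target copies a feature from the following segment, so the direction is regressive.

nasalization, regressive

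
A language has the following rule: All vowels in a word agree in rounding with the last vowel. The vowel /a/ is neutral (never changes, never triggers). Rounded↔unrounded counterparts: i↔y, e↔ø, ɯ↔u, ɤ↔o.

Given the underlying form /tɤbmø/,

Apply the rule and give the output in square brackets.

[tobmø]

/ɤ/ harmonizes with /ø/ ([+round]) → [o]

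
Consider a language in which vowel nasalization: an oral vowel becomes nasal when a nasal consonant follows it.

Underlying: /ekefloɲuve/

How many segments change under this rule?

1

/o/ before nasal /ɲ/ → [õ]
1 segment changes.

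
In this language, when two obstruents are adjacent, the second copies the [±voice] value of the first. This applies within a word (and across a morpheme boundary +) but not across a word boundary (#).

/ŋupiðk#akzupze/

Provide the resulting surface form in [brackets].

/k/ after /ð/ (voiced) → [g]
/z/ after /k/ (voiceless) → [s]
/z/ after /p/ (voiceless) → [s]

[ŋupiðg#aksupse]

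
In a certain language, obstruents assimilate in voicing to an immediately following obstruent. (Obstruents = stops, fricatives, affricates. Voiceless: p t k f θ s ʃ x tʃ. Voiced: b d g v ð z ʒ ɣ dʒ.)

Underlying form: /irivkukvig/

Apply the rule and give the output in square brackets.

[irifkugvig]

/v/ before /k/ (voiceless) → [f]
/k/ before /v/ (voiced) → [g]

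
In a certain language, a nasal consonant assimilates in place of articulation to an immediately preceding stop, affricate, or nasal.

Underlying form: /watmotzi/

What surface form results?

/m/ after /t/ (alveolar) → [n]

[watnotzi]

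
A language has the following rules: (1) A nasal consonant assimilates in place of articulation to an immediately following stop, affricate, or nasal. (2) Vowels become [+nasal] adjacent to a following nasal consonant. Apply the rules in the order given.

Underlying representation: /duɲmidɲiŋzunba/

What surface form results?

Rule 1: /ɲ/ before /m/ (labial) → [m]
Rule 1: /n/ before /b/ (labial) → [m]
After rule 1: dummidɲiŋzumba
Rule 2: /u/ before nasal /m/ → [ũ]
Rule 2: /i/ before nasal /ŋ/ → [ĩ]
Rule 2: /u/ before nasal /m/ → [ũ]

[dũmmidɲĩŋzũmba]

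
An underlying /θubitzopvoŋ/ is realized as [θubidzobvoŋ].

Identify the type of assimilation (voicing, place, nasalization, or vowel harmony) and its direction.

/t/→[d] /p/→[b].
Each target copies a feature from the following segment, so the direction is regressive.

voicing assimilation, regressive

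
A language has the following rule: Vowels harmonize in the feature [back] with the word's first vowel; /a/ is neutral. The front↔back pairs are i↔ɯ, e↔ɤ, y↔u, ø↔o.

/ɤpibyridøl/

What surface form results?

[ɤpɯburɯdol]

/i/ harmonizes with /ɤ/ ([+back]) → [ɯ]
/y/ harmonizes with /ɤ/ ([+back]) → [u]
/i/ harmonizes with /ɤ/ ([+back]) → [ɯ]
/ø/ harmonizes with /ɤ/ ([+back]) → [o]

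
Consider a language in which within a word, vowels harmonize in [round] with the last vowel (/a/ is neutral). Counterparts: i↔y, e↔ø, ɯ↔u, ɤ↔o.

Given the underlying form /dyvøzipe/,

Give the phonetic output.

/y/ harmonizes with /e/ ([-round]) → [i]
/ø/ harmonizes with /e/ ([-round]) → [e]

[divezipe]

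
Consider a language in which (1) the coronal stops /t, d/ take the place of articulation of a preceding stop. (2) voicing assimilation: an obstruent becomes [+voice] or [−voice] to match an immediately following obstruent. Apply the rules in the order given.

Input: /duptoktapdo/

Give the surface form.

[duppokkabbo]

Rule 1: /t/ after /p/ (labial) → [p]
Rule 1: /t/ after /k/ (velar) → [k]
Rule 1: /d/ after /p/ (labial) → [b]
After rule 1: duppokkapbo
Rule 2: /p/ before /b/ (voiced) → [b]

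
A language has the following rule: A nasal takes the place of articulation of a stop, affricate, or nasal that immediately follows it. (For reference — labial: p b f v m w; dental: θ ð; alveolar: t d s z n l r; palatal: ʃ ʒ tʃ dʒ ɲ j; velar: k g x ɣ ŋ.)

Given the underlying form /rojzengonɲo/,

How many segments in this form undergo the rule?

2

/n/ before /g/ (velar) → [ŋ]
/n/ before /ɲ/ (palatal) → [ɲ]
2 segments change.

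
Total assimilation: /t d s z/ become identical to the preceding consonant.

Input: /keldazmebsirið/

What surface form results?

/d/ after /l/ → [l] (total assimilation)
/s/ after /b/ → [b] (total assimilation)

[kellazmebbirið]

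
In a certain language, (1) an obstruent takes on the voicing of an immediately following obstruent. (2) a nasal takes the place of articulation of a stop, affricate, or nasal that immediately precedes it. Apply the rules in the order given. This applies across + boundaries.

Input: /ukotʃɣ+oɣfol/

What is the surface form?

Rule 1: /tʃ/ before /ɣ/ (voiced) → [dʒ]
Rule 1: /ɣ/ before /f/ (voiceless) → [x]
After rule 1: ukodʒɣ+oxfol
Rule 2: no segment meets the rule's conditions; no change.

[ukodʒɣ+oxfol]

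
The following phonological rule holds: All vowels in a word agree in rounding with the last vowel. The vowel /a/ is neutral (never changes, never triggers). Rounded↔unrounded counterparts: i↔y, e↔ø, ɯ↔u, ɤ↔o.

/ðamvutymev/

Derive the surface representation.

[ðamvɯtimev]

/u/ harmonizes with /e/ ([-round]) → [ɯ]
/y/ harmonizes with /e/ ([-round]) → [i]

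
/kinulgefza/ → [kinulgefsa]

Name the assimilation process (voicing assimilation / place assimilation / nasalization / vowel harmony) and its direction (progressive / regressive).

/z/→[s].
Each target copies a feature from the preceding segment, so the direction is progressive.

voicing assimilation, progressive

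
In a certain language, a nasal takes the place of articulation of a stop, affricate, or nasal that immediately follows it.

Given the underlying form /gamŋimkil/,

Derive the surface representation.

/m/ before /ŋ/ (velar) → [ŋ]
/m/ before /k/ (velar) → [ŋ]

[gaŋŋiŋkil]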